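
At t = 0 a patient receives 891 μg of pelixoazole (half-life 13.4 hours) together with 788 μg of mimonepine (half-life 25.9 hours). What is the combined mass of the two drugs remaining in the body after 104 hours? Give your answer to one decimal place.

52.8 μg

pelixoazole: 891 × (1/2)^(104/13.4) = 891 × (1/2)^7.7612 ≈ 4.107 μg.
mimonepine: 788 × (1/2)^(104/25.9) = 788 × (1/2)^4.0154 ≈ 48.726 μg.
Total = 4.107 + 48.726 ≈ 52.833 μg.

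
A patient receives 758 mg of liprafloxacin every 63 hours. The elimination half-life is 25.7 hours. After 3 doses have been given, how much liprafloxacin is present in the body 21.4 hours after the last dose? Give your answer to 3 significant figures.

518 mg

The 3 doses were given 147.4, 84.4, 21.4 hours ago.
Total = 758·(1/2)^(147.4/25.7) + 758·(1/2)^(84.4/25.7) + 758·(1/2)^(21.4/25.7)
      = 14.228 + 77.817 + 425.6 ≈ 517.65 mg.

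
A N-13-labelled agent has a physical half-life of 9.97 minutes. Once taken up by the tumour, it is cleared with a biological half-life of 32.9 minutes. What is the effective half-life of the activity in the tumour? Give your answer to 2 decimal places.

1/t_eff = 1/t_phys + 1/t_biol = 1/9.97 + 1/32.9 = 0.1307 per minute.
t_eff = 9.97 × 32.9 / (9.97 + 32.9) ≈ 7.6513 minutes.

7.65 minutes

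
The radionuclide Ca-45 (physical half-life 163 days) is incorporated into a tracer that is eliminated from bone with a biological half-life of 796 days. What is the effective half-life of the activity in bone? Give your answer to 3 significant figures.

135 days

1/t_eff = 1/t_phys + 1/t_biol = 1/163 + 1/796 = 0.0073913 per day.
t_eff = 163 × 796 / (163 + 796) ≈ 135.3 days.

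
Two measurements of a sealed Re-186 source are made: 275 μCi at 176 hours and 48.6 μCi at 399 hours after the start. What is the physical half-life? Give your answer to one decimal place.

89.2 hours

Over Δt = 399 − 176 = 223 hours, the level fell by a factor of 275/48.6 ≈ 5.6584.
n = log₂(5.6584) ≈ 2.5004 half-lives, so t½ = 223/2.5004 ≈ 89.186 hours.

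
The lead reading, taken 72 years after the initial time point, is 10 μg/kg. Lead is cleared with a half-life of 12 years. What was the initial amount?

Number of half-lives elapsed: n = 72/12 ≈ 6.
A₀ = A × 2^n = 10 × 2^6 = 10 × 64 ≈ 640 μg/kg.

640 μg/kg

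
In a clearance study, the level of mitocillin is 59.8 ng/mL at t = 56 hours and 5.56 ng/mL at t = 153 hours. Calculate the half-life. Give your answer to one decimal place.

Over Δt = 153 − 56 = 97 hours, the level fell by a factor of 59.8/5.56 ≈ 10.755.
n = log₂(10.755) ≈ 3.427 half-lives, so t½ = 97/3.427 ≈ 28.305 hours.

28.3 hours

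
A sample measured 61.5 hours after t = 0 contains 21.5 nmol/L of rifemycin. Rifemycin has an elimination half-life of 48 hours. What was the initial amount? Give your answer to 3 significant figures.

52.3 nmol/L

Number of half-lives elapsed: n = 61.5/48 ≈ 1.2812.
A₀ = A × 2^n = 21.5 × 2^1.2812 = 21.5 × 2.4305 ≈ 52.256 nmol/L.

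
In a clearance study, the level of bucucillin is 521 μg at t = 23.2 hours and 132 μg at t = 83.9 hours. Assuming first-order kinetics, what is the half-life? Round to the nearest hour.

Over Δt = 83.9 − 23.2 = 60.7 hours, the level fell by a factor of 521/132 ≈ 3.947.
n = log₂(3.947) ≈ 1.9807 half-lives, so t½ = 60.7/1.9807 ≈ 30.645 hours.

31 hours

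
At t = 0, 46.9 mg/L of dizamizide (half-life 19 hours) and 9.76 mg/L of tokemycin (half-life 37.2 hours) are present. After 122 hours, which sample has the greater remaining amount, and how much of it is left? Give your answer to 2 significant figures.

dizamizide: 46.9 × (1/2)^6.4211 ≈ 0.54732 mg/L.
tokemycin: 9.76 × (1/2)^3.2796 ≈ 1.0051 mg/L.
Tokemycin has more remaining, at ≈ 1.0051 mg/L.

tokemycin, 1.0 mg/L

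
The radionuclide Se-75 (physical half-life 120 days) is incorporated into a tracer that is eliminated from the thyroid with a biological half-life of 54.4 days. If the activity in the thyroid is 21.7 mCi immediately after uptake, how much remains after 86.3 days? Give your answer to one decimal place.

1/t_eff = 1/t_phys + 1/t_biol = 1/120 + 1/54.4 = 0.026716 per day.
t_eff = 120 × 54.4 / (120 + 54.4) ≈ 37.431 days.
Remaining = 21.7 × (1/2)^(86.3/37.431) = 21.7 × (1/2)^2.3056 ≈ 4.3895 mCi.

4.4 mCi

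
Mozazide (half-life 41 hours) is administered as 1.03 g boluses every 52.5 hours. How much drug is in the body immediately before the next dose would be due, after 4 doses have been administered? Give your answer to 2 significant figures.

The 4 doses were given 210, 157.5, 105, 52.5 hours ago.
Total = 1.03·(1/2)^(210/41) + 1.03·(1/2)^(157.5/41) + 1.03·(1/2)^(105/41) + 1.03·(1/2)^(52.5/41)
      = 0.029579 + 0.071852 + 0.17454 + 0.42401 ≈ 0.69998 g.

0.70 g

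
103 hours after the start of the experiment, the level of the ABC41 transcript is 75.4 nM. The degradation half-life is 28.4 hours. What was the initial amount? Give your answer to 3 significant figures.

Number of half-lives elapsed: n = 103/28.4 ≈ 3.6268.
A₀ = A × 2^n = 75.4 × 2^3.6268 = 75.4 × 12.353 ≈ 931.4 nM.

931 nM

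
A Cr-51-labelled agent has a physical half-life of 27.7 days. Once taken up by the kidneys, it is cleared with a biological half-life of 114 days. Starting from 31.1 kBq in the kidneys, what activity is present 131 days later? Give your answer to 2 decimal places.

0.53 kBq

1/t_eff = 1/t_phys + 1/t_biol = 1/27.7 + 1/114 = 0.044873 per day.
t_eff = 27.7 × 114 / (27.7 + 114) ≈ 22.285 days.
Remaining = 31.1 × (1/2)^(131/22.285) = 31.1 × (1/2)^5.8784 ≈ 0.52868 kBq.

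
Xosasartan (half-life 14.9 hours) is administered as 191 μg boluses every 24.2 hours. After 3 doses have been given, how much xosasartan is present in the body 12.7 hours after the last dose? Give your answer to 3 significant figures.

The 3 doses were given 61.1, 36.9, 12.7 hours ago.
Total = 191·(1/2)^(61.1/14.9) + 191·(1/2)^(36.9/14.9) + 191·(1/2)^(12.7/14.9)
      = 11.133 + 34.319 + 105.79 ≈ 151.24 μg.

151 μg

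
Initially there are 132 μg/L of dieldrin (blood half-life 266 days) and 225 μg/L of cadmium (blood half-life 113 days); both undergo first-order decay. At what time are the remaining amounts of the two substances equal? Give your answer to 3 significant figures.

Set 132·(1/2)^(t/266) = 225·(1/2)^(t/113).
Taking log₂: log₂(132/225) = t·(1/266 − 1/113).
log₂(0.58667) = -0.76939; 1/266 − 1/113 = -0.0050902.
t = -0.76939 / -0.0050902 ≈ 151.15 days.

151 days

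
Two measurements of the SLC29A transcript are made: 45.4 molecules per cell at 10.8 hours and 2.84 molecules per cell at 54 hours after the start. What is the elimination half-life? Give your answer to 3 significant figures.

10.8 hours

Over Δt = 54 − 10.8 = 43.2 hours, the level fell by a factor of 45.4/2.84 ≈ 15.986.
n = log₂(15.986) ≈ 3.9987 half-lives, so t½ = 43.2/3.9987 ≈ 10.803 hours.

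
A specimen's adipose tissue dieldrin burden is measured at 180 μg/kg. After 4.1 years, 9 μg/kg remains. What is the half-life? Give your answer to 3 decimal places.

0.949 years

A/A₀ = 9/180 ≈ 0.05.
n = log₂(20) ≈ 4.3219 half-lives elapsed in 4.1 years.
t½ = 4.1/4.3219 ≈ 0.94865 years.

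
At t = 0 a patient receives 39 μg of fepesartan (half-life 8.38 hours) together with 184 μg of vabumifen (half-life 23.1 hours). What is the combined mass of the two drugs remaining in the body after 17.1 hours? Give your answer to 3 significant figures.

120 μg

fepesartan: 39 × (1/2)^(17.1/8.38) = 39 × (1/2)^2.0406 ≈ 9.4796 μg.
vabumifen: 184 × (1/2)^(17.1/23.1) = 184 × (1/2)^0.74026 ≈ 110.15 μg.
Total = 9.4796 + 110.15 ≈ 119.63 μg.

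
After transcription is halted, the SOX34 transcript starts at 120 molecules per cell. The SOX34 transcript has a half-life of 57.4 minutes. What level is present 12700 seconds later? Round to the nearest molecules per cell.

9 molecules per cell

Convert the elapsed time: 12700 seconds = 211.667 minutes.
Number of half-lives: n = 211.667/57.4 ≈ 3.6876.
Remaining = 120 × (1/2)^3.6876 = 120 × 0.077612 ≈ 9.3135 molecules per cell.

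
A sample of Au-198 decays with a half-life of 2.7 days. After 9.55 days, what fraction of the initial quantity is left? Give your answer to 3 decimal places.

n = 9.55/2.7 ≈ 3.537 half-lives.
Fraction remaining = (1/2)^3.537 ≈ 0.086148.

0.086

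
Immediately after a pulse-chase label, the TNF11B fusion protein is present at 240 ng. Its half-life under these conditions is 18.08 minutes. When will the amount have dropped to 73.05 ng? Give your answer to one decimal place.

Fraction remaining = 73.05/240 ≈ 0.30438.
n = log₂(240/73.05) = ln(3.2854)/ln 2 ≈ 1.7161 half-lives.
t = n × t½ = 1.7161 × 18.08 ≈ 31.027 minutes.

31.0 minutes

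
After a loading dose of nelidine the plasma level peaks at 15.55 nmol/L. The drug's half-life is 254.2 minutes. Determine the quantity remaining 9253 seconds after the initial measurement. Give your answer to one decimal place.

Convert the elapsed time: 9253 seconds = 154.217 minutes.
Number of half-lives: n = 154.217/254.2 ≈ 0.60667.
Remaining = 15.55 × (1/2)^0.60667 = 15.55 × 0.65671 ≈ 10.212 nmol/L.

10.2 nmol/L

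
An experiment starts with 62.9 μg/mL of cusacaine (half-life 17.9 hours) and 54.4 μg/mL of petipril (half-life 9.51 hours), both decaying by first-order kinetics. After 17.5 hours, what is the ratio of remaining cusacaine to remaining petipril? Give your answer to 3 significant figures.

cusacaine: 62.9 × (1/2)^(17.5/17.9) = 62.9 × (1/2)^0.97765 ≈ 31.941 μg/mL.
petipril: 54.4 × (1/2)^(17.5/9.51) = 54.4 × (1/2)^1.8402 ≈ 15.193 μg/mL.
Ratio ≈ 31.941 / 15.193 ≈ 2.1023.

2.10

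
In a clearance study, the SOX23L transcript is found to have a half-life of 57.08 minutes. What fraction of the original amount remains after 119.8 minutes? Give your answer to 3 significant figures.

0.233

n = 119.8/57.08 ≈ 2.0988 half-lives.
Fraction remaining = (1/2)^2.0988 ≈ 0.23345.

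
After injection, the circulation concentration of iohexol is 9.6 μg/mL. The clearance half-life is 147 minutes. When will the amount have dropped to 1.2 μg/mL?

441 minutes

1.2/9.6 = 1/8, so 3 half-lives have elapsed.
t = 3 × 147 = 441 minutes.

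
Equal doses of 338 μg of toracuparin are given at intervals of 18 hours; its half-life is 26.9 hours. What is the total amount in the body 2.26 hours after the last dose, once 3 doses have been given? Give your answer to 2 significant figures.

650 μg

The 3 doses were given 38.26, 20.26, 2.26 hours ago.
Total = 338·(1/2)^(38.26/26.9) + 338·(1/2)^(20.26/26.9) + 338·(1/2)^(2.26/26.9)
      = 126.11 + 200.54 + 318.88 ≈ 645.53 μg.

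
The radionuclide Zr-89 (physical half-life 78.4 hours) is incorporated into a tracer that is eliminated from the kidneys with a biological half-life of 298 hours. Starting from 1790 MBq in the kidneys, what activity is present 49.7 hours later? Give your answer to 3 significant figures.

1/t_eff = 1/t_phys + 1/t_biol = 1/78.4 + 1/298 = 0.016111 per hour.
t_eff = 78.4 × 298 / (78.4 + 298) ≈ 62.07 hours.
Remaining = 1790 × (1/2)^(49.7/62.07) = 1790 × (1/2)^0.80071 ≈ 1027.6 MBq.

1030 MBq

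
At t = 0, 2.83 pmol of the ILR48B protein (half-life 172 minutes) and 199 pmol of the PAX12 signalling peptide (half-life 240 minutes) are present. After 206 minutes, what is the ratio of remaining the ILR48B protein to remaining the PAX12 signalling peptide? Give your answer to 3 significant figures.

ILR48B protein: 2.83 × (1/2)^(206/172) = 2.83 × (1/2)^1.1977 ≈ 1.2338 pmol.
PAX12 signalling peptide: 199 × (1/2)^(206/240) = 199 × (1/2)^0.85833 ≈ 109.77 pmol.
Ratio ≈ 1.2338 / 109.77 ≈ 0.01124.

0.0112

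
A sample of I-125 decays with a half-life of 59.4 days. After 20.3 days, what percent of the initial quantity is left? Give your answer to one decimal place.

78.9%

n = 20.3/59.4 ≈ 0.34175 half-lives.
Fraction remaining = (1/2)^0.34175 ≈ 0.78908, i.e. 78.908%.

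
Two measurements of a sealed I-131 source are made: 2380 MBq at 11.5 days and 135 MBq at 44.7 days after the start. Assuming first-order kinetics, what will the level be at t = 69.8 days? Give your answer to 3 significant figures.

Over Δt = 44.7 − 11.5 = 33.2 days, the level fell by a factor of 2380/135 ≈ 17.63.
n = log₂(17.63) ≈ 4.1399 half-lives, so t½ = 33.2/4.1399 ≈ 8.0195 days.
From t = 44.7 to t = 69.8: 135 × (1/2)^((69.8−44.7)/8.0195) ≈ 15.422 MBq.

15.4 MBq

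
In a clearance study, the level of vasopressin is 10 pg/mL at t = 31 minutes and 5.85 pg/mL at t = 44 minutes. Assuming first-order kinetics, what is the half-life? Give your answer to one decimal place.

Over Δt = 44 − 31 = 13 minutes, the level fell by a factor of 10/5.85 ≈ 1.7094.
n = log₂(1.7094) ≈ 0.77349 half-lives, so t½ = 13/0.77349 ≈ 16.807 minutes.

16.8 minutes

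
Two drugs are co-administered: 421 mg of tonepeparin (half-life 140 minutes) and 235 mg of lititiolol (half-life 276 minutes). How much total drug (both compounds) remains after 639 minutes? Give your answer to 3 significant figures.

tonepeparin: 421 × (1/2)^(639/140) = 421 × (1/2)^4.5643 ≈ 17.795 mg.
lititiolol: 235 × (1/2)^(639/276) = 235 × (1/2)^2.3152 ≈ 47.219 mg.
Total = 17.795 + 47.219 ≈ 65.014 mg.

65.0 mg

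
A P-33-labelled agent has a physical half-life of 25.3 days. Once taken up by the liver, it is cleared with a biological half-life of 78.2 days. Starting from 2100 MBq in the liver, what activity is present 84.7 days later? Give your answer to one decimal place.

97.4 MBq

1/t_eff = 1/t_phys + 1/t_biol = 1/25.3 + 1/78.2 = 0.052313 per day.
t_eff = 25.3 × 78.2 / (25.3 + 78.2) ≈ 19.116 days.
Remaining = 2100 × (1/2)^(84.7/19.116) = 2100 × (1/2)^4.4309 ≈ 97.358 MBq.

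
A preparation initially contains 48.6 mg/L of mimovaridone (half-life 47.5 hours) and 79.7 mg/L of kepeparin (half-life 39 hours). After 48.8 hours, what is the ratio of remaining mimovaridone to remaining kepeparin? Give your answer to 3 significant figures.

mimovaridone: 48.6 × (1/2)^(48.8/47.5) = 48.6 × (1/2)^1.0274 ≈ 23.843 mg/L.
kepeparin: 79.7 × (1/2)^(48.8/39) = 79.7 × (1/2)^1.2513 ≈ 33.48 mg/L.
Ratio ≈ 23.843 / 33.48 ≈ 0.71217.

0.712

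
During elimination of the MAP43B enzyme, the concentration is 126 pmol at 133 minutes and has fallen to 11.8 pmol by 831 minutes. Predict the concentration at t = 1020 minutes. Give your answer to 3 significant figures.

6.21 pmol

Over Δt = 831 − 133 = 698 minutes, the level fell by a factor of 126/11.8 ≈ 10.678.
n = log₂(10.678) ≈ 3.4166 half-lives, so t½ = 698/3.4166 ≈ 204.3 minutes.
From t = 831 to t = 1020: 11.8 × (1/2)^((1020−831)/204.3) ≈ 6.2143 pmol.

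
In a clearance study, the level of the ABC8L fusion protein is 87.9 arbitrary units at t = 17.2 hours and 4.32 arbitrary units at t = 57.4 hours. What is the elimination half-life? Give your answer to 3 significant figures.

9.25 hours

Over Δt = 57.4 − 17.2 = 40.2 hours, the level fell by a factor of 87.9/4.32 ≈ 20.347.
n = log₂(20.347) ≈ 4.3468 half-lives, so t½ = 40.2/4.3468 ≈ 9.2483 hours.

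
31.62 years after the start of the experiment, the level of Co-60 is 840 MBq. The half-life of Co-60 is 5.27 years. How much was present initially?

53760 MBq

Number of half-lives elapsed: n = 31.62/5.27 ≈ 6.
A₀ = A × 2^n = 840 × 2^6 = 840 × 64 ≈ 53760 MBq.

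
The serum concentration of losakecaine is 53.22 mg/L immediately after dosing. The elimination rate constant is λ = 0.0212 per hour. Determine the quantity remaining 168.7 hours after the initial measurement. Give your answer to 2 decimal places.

t½ = ln 2 / λ = 0.69315 / 0.0212 ≈ 32.696 hours.
Number of half-lives: n = 168.7/32.696 ≈ 5.1597.
Remaining = 53.22 × (1/2)^5.1597 = 53.22 × 0.027975 ≈ 1.4888 mg/L.

1.49 mg/L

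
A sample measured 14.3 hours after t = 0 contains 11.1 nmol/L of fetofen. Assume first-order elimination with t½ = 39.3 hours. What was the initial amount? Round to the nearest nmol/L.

14 nmol/L

Number of half-lives elapsed: n = 14.3/39.3 ≈ 0.36387.
A₀ = A × 2^n = 11.1 × 2^0.36387 = 11.1 × 1.2869 ≈ 14.284 nmol/L.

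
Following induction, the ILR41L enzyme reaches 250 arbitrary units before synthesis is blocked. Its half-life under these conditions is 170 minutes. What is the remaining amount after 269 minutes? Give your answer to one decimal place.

83.5 arbitrary units

Number of half-lives: n = 269/170 ≈ 1.5824.
Remaining = 250 × (1/2)^1.5824 = 250 × 0.33394 ≈ 83.484 arbitrary units.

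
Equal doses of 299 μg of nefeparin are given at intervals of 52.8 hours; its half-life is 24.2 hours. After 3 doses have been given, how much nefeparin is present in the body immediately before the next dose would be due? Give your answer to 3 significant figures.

83.6 μg

The 3 doses were given 158.4, 105.6, 52.8 hours ago.
Total = 299·(1/2)^(158.4/24.2) + 299·(1/2)^(105.6/24.2) + 299·(1/2)^(52.8/24.2)
      = 3.2011 + 14.524 + 65.899 ≈ 83.624 μg.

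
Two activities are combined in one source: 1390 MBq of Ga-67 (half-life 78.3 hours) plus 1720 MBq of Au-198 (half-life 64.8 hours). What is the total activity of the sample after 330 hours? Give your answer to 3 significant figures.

Ga-67: 1390 × (1/2)^(330/78.3) = 1390 × (1/2)^4.2146 ≈ 74.87 MBq.
Au-198: 1720 × (1/2)^(330/64.8) = 1720 × (1/2)^5.0926 ≈ 50.409 MBq.
Total = 74.87 + 50.409 ≈ 125.28 MBq.

125 MBq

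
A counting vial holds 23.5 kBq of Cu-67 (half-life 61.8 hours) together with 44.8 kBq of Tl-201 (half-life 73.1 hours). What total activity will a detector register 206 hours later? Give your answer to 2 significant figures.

8.7 kBq

Cu-67: 23.5 × (1/2)^(206/61.8) = 23.5 × (1/2)^3.3333 ≈ 2.3315 kBq.
Tl-201: 44.8 × (1/2)^(206/73.1) = 44.8 × (1/2)^2.8181 ≈ 6.3527 kBq.
Total = 2.3315 + 6.3527 ≈ 8.6842 kBq.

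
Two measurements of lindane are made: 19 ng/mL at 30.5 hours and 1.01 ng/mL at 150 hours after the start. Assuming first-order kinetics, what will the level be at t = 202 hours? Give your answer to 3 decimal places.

Over Δt = 150 − 30.5 = 119.5 hours, the level fell by a factor of 19/1.01 ≈ 18.812.
n = log₂(18.812) ≈ 4.2336 half-lives, so t½ = 119.5/4.2336 ≈ 28.227 hours.
From t = 150 to t = 202: 1.01 × (1/2)^((202−150)/28.227) ≈ 0.28168 ng/mL.

0.282 ng/mL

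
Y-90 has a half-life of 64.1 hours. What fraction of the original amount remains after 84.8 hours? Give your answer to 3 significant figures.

0.400

n = 84.8/64.1 ≈ 1.3229 half-lives.
Fraction remaining = (1/2)^1.3229 ≈ 0.39972.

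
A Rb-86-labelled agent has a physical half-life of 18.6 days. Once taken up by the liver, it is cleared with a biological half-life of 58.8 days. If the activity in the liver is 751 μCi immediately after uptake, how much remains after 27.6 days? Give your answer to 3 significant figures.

194 μCi

1/t_eff = 1/t_phys + 1/t_biol = 1/18.6 + 1/58.8 = 0.07077 per day.
t_eff = 18.6 × 58.8 / (18.6 + 58.8) ≈ 14.13 days.
Remaining = 751 × (1/2)^(27.6/14.13) = 751 × (1/2)^1.9533 ≈ 193.93 μCi.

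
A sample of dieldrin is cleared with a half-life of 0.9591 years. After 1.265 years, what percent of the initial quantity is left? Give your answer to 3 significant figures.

n = 1.265/0.9591 ≈ 1.3189 half-lives.
Fraction remaining = (1/2)^1.3189 ≈ 0.40083, i.e. 40.083%.

40.1%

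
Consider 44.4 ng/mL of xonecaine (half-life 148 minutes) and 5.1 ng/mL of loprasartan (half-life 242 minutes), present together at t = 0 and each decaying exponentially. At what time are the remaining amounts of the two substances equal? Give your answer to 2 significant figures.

1200 minutes

Set 44.4·(1/2)^(t/148) = 5.1·(1/2)^(t/242).
Taking log₂: log₂(44.4/5.1) = t·(1/148 − 1/242).
log₂(8.7059) = 3.122; 1/148 − 1/242 = 0.0026245.
t = 3.122 / 0.0026245 ≈ 1189.5 minutes.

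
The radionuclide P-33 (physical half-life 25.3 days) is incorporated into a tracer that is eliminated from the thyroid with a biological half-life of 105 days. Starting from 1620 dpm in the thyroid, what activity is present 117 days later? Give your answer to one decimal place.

1/t_eff = 1/t_phys + 1/t_biol = 1/25.3 + 1/105 = 0.04905 per day.
t_eff = 25.3 × 105 / (25.3 + 105) ≈ 20.388 days.
Remaining = 1620 × (1/2)^(117/20.388) = 1620 × (1/2)^5.7388 ≈ 30.337 dpm.

30.3 dpm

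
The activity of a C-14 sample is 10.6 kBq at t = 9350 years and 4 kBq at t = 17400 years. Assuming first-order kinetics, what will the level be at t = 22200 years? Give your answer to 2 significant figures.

2.2 kBq

Over Δt = 17400 − 9350 = 8050 years, the level fell by a factor of 10.6/4 ≈ 2.65.
n = log₂(2.65) ≈ 1.406 half-lives, so t½ = 8050/1.406 ≈ 5725.5 years.
From t = 17400 to t = 22200: 4 × (1/2)^((22200−17400)/5725.5) ≈ 2.2371 kBq.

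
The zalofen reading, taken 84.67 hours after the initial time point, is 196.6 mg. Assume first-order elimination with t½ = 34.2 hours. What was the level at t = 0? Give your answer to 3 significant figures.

Number of half-lives elapsed: n = 84.67/34.2 ≈ 2.4757.
A₀ = A × 2^n = 196.6 × 2^2.4757 = 196.6 × 5.5625 ≈ 1093.6 mg.

1090 mg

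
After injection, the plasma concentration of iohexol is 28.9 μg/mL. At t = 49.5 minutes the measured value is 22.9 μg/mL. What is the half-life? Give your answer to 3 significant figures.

A/A₀ = 22.9/28.9 ≈ 0.79239.
n = log₂(1.262) ≈ 0.33572 half-lives elapsed in 49.5 minutes.
t½ = 49.5/0.33572 ≈ 147.44 minutes.

147 minutes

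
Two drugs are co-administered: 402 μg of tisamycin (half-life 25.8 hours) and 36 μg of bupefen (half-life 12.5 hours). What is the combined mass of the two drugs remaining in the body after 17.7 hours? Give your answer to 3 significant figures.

tisamycin: 402 × (1/2)^(17.7/25.8) = 402 × (1/2)^0.68605 ≈ 249.87 μg.
bupefen: 36 × (1/2)^(17.7/12.5) = 36 × (1/2)^1.416 ≈ 13.491 μg.
Total = 249.87 + 13.491 ≈ 263.36 μg.

263 μg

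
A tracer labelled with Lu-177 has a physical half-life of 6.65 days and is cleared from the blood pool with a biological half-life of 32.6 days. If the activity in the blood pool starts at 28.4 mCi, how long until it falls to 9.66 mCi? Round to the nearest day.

1/t_eff = 1/t_phys + 1/t_biol = 1/6.65 + 1/32.6 = 0.18105 per day.
t_eff = 6.65 × 32.6 / (6.65 + 32.6) ≈ 5.5233 days.
n = log₂(28.4/9.66) ≈ 1.5558; t = 1.5558 × 5.5233 ≈ 8.5931 days.

9 days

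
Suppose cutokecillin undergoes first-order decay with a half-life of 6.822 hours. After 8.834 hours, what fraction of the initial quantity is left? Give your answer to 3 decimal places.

0.408

n = 8.834/6.822 ≈ 1.2949 half-lives.
Fraction remaining = (1/2)^1.2949 ≈ 0.40756.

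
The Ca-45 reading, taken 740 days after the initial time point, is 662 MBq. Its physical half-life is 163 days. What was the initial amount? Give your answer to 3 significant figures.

Number of half-lives elapsed: n = 740/163 ≈ 4.5399.
A₀ = A × 2^n = 662 × 2^4.5399 = 662 × 23.262 ≈ 15399 MBq.

15400 MBq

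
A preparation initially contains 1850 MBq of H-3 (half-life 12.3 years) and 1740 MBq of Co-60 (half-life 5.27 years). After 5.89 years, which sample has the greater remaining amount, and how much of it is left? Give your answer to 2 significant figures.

H-3: 1850 × (1/2)^0.47886 ≈ 1327.5 MBq.
Co-60: 1740 × (1/2)^1.1176 ≈ 801.87 MBq.
H-3 has more remaining, at ≈ 1327.5 MBq.

H-3, 1300 MBq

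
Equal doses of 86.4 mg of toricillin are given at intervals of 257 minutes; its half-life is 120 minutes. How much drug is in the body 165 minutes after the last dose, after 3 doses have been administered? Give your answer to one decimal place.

42.6 mg

The 3 doses were given 679, 422, 165 minutes ago.
Total = 86.4·(1/2)^(679/120) + 86.4·(1/2)^(422/120) + 86.4·(1/2)^(165/120)
      = 1.7107 + 7.549 + 33.312 ≈ 42.572 mg.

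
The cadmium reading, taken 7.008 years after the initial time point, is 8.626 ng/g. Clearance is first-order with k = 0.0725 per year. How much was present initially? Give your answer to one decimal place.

14.3 ng/g

t½ = ln 2 / k = 0.69315 / 0.0725 ≈ 9.5607 years.
Number of half-lives elapsed: n = 7.008/9.5607 ≈ 0.733.
A₀ = A × 2^n = 8.626 × 2^0.733 = 8.626 × 1.6621 ≈ 14.337 ng/g.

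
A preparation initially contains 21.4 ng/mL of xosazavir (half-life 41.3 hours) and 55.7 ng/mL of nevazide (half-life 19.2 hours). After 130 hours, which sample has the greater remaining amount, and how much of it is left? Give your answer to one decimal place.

xosazavir, 2.4 ng/mL

xosazavir: 21.4 × (1/2)^3.1477 ≈ 2.4147 ng/mL.
nevazide: 55.7 × (1/2)^6.7708 ≈ 0.51007 ng/mL.
Xosazavir has more remaining, at ≈ 2.4147 ng/mL.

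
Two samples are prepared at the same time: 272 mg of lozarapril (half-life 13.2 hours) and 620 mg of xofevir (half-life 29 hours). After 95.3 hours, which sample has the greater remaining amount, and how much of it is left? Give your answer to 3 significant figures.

lozarapril: 272 × (1/2)^7.2197 ≈ 1.8248 mg.
xofevir: 620 × (1/2)^3.2862 ≈ 63.554 mg.
Xofevir has more remaining, at ≈ 63.554 mg.

xofevir, 63.6 mg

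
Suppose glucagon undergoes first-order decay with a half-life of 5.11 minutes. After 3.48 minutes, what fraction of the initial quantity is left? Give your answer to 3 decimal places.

0.624

n = 3.48/5.11 ≈ 0.68102 half-lives.
Fraction remaining = (1/2)^0.68102 ≈ 0.62373.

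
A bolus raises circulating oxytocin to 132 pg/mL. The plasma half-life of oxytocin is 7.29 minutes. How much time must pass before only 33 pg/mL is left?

14.58 minutes

33/132 = 1/4, so 2 half-lives have elapsed.
t = 2 × 7.29 = 14.58 minutes.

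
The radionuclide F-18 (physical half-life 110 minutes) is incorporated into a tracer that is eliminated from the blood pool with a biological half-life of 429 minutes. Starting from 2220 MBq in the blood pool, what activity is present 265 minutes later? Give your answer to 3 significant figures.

272 MBq

1/t_eff = 1/t_phys + 1/t_biol = 1/110 + 1/429 = 0.011422 per minute.
t_eff = 110 × 429 / (110 + 429) ≈ 87.551 minutes.
Remaining = 2220 × (1/2)^(265/87.551) = 2220 × (1/2)^3.0268 ≈ 272.39 MBq.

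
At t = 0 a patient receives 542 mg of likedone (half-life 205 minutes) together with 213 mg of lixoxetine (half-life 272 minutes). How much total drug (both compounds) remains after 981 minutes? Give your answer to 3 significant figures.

37.1 mg

likedone: 542 × (1/2)^(981/205) = 542 × (1/2)^4.7854 ≈ 19.654 mg.
lixoxetine: 213 × (1/2)^(981/272) = 213 × (1/2)^3.6066 ≈ 17.486 mg.
Total = 19.654 + 17.486 ≈ 37.14 mg.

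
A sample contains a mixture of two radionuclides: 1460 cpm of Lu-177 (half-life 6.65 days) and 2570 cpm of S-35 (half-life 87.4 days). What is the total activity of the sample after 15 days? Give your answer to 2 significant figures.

2600 cpm

Lu-177: 1460 × (1/2)^(15/6.65) = 1460 × (1/2)^2.2556 ≈ 305.73 cpm.
S-35: 2570 × (1/2)^(15/87.4) = 2570 × (1/2)^0.17162 ≈ 2281.8 cpm.
Total = 305.73 + 2281.8 ≈ 2587.5 cpm.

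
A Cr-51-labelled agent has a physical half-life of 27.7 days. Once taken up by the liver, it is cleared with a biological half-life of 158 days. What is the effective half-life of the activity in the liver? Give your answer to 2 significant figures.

24 days

1/t_eff = 1/t_phys + 1/t_biol = 1/27.7 + 1/158 = 0.04243 per day.
t_eff = 27.7 × 158 / (27.7 + 158) ≈ 23.568 days.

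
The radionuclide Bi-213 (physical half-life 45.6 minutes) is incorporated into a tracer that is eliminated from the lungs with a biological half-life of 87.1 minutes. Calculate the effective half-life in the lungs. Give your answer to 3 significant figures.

29.9 minutes

1/t_eff = 1/t_phys + 1/t_biol = 1/45.6 + 1/87.1 = 0.033411 per minute.
t_eff = 45.6 × 87.1 / (45.6 + 87.1) ≈ 29.93 minutes.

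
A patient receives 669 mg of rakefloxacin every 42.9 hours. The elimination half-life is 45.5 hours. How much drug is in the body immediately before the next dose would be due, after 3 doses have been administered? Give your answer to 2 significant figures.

The 3 doses were given 128.7, 85.8, 42.9 hours ago.
Total = 669·(1/2)^(128.7/45.5) + 669·(1/2)^(85.8/45.5) + 669·(1/2)^(42.9/45.5)
      = 94.176 + 181.04 + 348.01 ≈ 623.23 mg.

620 mg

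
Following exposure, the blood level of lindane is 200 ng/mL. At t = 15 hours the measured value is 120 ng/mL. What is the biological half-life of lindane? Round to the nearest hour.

A/A₀ = 120/200 ≈ 0.6.
n = log₂(1.6667) ≈ 0.73697 half-lives elapsed in 15 hours.
t½ = 15/0.73697 ≈ 20.354 hours.

20 hours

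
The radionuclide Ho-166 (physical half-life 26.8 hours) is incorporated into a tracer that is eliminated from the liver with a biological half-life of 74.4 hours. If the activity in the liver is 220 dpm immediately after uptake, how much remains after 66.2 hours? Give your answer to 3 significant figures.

1/t_eff = 1/t_phys + 1/t_biol = 1/26.8 + 1/74.4 = 0.050754 per hour.
t_eff = 26.8 × 74.4 / (26.8 + 74.4) ≈ 19.703 hours.
Remaining = 220 × (1/2)^(66.2/19.703) = 220 × (1/2)^3.3599 ≈ 21.428 dpm.

21.4 dpm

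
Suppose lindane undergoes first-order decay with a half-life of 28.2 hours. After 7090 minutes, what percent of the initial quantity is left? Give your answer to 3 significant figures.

5.48%

7090 minutes = 118.167 hours.
n = 118.167/28.2 ≈ 4.1903 half-lives.
Fraction remaining = (1/2)^4.1903 ≈ 0.054776, i.e. 5.4776%.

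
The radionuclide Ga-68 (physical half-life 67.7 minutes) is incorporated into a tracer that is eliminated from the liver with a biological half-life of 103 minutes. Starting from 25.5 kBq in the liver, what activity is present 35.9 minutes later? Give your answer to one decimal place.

1/t_eff = 1/t_phys + 1/t_biol = 1/67.7 + 1/103 = 0.02448 per minute.
t_eff = 67.7 × 103 / (67.7 + 103) ≈ 40.85 minutes.
Remaining = 25.5 × (1/2)^(35.9/40.85) = 25.5 × (1/2)^0.87882 ≈ 13.867 kBq.

13.9 kBq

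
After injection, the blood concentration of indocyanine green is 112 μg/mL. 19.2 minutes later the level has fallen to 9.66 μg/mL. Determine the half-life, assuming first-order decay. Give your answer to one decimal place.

A/A₀ = 9.66/112 ≈ 0.08625.
n = log₂(11.594) ≈ 3.5353 half-lives elapsed in 19.2 minutes.
t½ = 19.2/3.5353 ≈ 5.4309 minutes.

5.4 minutes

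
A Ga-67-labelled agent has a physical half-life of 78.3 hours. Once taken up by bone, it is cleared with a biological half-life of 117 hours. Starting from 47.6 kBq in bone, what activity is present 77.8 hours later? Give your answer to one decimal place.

1/t_eff = 1/t_phys + 1/t_biol = 1/78.3 + 1/117 = 0.021318 per hour.
t_eff = 78.3 × 117 / (78.3 + 117) ≈ 46.908 hours.
Remaining = 47.6 × (1/2)^(77.8/46.908) = 47.6 × (1/2)^1.6586 ≈ 15.077 kBq.

15.1 kBq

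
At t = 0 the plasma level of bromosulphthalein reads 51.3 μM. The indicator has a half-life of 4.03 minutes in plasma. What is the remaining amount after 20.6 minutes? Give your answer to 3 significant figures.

1.48 μM

Number of half-lives: n = 20.6/4.03 ≈ 5.1117.
Remaining = 51.3 × (1/2)^5.1117 = 51.3 × 0.028923 ≈ 1.4837 μM.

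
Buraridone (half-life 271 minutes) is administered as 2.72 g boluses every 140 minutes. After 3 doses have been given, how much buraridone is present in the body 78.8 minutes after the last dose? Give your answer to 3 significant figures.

The 3 doses were given 358.8, 218.8, 78.8 minutes ago.
Total = 2.72·(1/2)^(358.8/271) + 2.72·(1/2)^(218.8/271) + 2.72·(1/2)^(78.8/271)
      = 1.0864 + 1.5543 + 2.2235 ≈ 4.8642 g.

4.86 g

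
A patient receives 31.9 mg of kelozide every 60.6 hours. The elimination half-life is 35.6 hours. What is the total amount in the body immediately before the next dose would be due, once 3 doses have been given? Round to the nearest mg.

The 3 doses were given 181.8, 121.2, 60.6 hours ago.
Total = 31.9·(1/2)^(181.8/35.6) + 31.9·(1/2)^(121.2/35.6) + 31.9·(1/2)^(60.6/35.6)
      = 0.92578 + 3.0126 + 9.8031 ≈ 13.741 mg.

14 mg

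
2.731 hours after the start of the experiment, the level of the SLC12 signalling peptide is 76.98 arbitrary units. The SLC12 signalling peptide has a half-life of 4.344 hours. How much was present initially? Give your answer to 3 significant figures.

Number of half-lives elapsed: n = 2.731/4.344 ≈ 0.62868.
A₀ = A × 2^n = 76.98 × 2^0.62868 = 76.98 × 1.5462 ≈ 119.02 arbitrary units.

119 arbitrary units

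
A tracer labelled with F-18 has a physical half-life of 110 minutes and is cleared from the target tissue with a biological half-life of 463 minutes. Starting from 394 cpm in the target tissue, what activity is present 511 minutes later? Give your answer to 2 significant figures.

1/t_eff = 1/t_phys + 1/t_biol = 1/110 + 1/463 = 0.011251 per minute.
t_eff = 110 × 463 / (110 + 463) ≈ 88.883 minutes.
Remaining = 394 × (1/2)^(511/88.883) = 394 × (1/2)^5.7491 ≈ 7.3255 cpm.

7.3 cpm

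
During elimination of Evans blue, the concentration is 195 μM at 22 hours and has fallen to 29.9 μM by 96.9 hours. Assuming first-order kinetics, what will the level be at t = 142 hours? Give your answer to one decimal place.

9.7 μM

Over Δt = 96.9 − 22 = 74.9 hours, the level fell by a factor of 195/29.9 ≈ 6.5217.
n = log₂(6.5217) ≈ 2.7053 half-lives, so t½ = 74.9/2.7053 ≈ 27.687 hours.
From t = 96.9 to t = 142: 29.9 × (1/2)^((142−96.9)/27.687) ≈ 9.6675 μM.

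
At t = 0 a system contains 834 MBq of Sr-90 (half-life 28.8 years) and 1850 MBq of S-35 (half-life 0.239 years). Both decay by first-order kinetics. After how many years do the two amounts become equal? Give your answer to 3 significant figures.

Set 834·(1/2)^(t/28.8) = 1850·(1/2)^(t/0.239).
Taking log₂: log₂(834/1850) = t·(1/28.8 − 1/0.239).
log₂(0.45081) = -1.1494; 1/28.8 − 1/0.239 = -4.1494.
t = -1.1494 / -4.1494 ≈ 0.27701 years.

0.277 years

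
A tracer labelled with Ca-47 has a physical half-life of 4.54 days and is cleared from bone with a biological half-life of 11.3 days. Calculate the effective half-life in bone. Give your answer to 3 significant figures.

3.24 days

1/t_eff = 1/t_phys + 1/t_biol = 1/4.54 + 1/11.3 = 0.30876 per day.
t_eff = 4.54 × 11.3 / (4.54 + 11.3) ≈ 3.2388 days.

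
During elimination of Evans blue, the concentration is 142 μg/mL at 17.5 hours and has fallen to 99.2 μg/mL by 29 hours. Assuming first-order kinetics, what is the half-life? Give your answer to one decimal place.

Over Δt = 29 − 17.5 = 11.5 hours, the level fell by a factor of 142/99.2 ≈ 1.4315.
n = log₂(1.4315) ≈ 0.51748 half-lives, so t½ = 11.5/0.51748 ≈ 22.223 hours.

22.2 hours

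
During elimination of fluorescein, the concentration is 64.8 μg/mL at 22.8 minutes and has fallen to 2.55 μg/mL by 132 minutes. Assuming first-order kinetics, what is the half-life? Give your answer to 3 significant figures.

Over Δt = 132 − 22.8 = 109.2 minutes, the level fell by a factor of 64.8/2.55 ≈ 25.412.
n = log₂(25.412) ≈ 4.6674 half-lives, so t½ = 109.2/4.6674 ≈ 23.396 minutes.

23.4 minutes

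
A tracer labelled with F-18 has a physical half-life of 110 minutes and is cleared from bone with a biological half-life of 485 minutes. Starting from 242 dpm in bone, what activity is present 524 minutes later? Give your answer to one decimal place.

4.2 dpm

1/t_eff = 1/t_phys + 1/t_biol = 1/110 + 1/485 = 0.011153 per minute.
t_eff = 110 × 485 / (110 + 485) ≈ 89.664 minutes.
Remaining = 242 × (1/2)^(524/89.664) = 242 × (1/2)^5.844 ≈ 4.2129 dpm.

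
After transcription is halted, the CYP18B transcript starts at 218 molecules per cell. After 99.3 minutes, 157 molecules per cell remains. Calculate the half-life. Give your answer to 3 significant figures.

A/A₀ = 157/218 ≈ 0.72018.
n = log₂(1.3885) ≈ 0.47356 half-lives elapsed in 99.3 minutes.
t½ = 99.3/0.47356 ≈ 209.69 minutes.

210 minutes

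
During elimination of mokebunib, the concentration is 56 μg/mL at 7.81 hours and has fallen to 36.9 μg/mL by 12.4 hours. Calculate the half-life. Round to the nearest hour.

Over Δt = 12.4 − 7.81 = 4.59 hours, the level fell by a factor of 56/36.9 ≈ 1.5176.
n = log₂(1.5176) ≈ 0.60181 half-lives, so t½ = 4.59/0.60181 ≈ 7.627 hours.

8 hours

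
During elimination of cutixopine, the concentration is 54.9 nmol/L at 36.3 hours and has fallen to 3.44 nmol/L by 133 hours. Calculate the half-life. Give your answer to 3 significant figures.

24.2 hours

Over Δt = 133 − 36.3 = 96.7 hours, the level fell by a factor of 54.9/3.44 ≈ 15.959.
n = log₂(15.959) ≈ 3.9963 half-lives, so t½ = 96.7/3.9963 ≈ 24.197 hours.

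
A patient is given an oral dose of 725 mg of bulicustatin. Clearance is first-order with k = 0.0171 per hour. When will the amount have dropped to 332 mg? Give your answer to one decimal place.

t½ = ln 2 / k = 0.69315 / 0.0171 ≈ 40.535 hours.
Fraction remaining = 332/725 ≈ 0.45793.
n = log₂(725/332) = ln(2.1837)/ln 2 ≈ 1.1268 half-lives.
t = n × t½ = 1.1268 × 40.535 ≈ 45.675 hours.

45.7 hours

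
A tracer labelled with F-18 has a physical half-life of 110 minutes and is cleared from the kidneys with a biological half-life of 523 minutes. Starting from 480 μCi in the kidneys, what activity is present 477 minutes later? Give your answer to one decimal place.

1/t_eff = 1/t_phys + 1/t_biol = 1/110 + 1/523 = 0.011003 per minute.
t_eff = 110 × 523 / (110 + 523) ≈ 90.885 minutes.
Remaining = 480 × (1/2)^(477/90.885) = 480 × (1/2)^5.2484 ≈ 12.627 μCi.

12.6 μCi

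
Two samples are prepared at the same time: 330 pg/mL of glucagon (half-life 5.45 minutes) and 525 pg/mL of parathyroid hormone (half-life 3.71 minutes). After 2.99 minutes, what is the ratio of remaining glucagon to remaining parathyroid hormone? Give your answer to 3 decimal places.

0.751

glucagon: 330 × (1/2)^(2.99/5.45) = 330 × (1/2)^0.54862 ≈ 225.61 pg/mL.
parathyroid hormone: 525 × (1/2)^(2.99/3.71) = 525 × (1/2)^0.80593 ≈ 300.3 pg/mL.
Ratio ≈ 225.61 / 300.3 ≈ 0.7513.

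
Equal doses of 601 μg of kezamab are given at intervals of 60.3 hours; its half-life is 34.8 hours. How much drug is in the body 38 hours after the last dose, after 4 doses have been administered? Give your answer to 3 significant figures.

400 μg

The 4 doses were given 218.9, 158.6, 98.3, 38 hours ago.
Total = 601·(1/2)^(218.9/34.8) + 601·(1/2)^(158.6/34.8) + 601·(1/2)^(98.3/34.8) + 601·(1/2)^(38/34.8)
      = 7.6794 + 25.523 + 84.83 + 281.94 ≈ 399.98 μg.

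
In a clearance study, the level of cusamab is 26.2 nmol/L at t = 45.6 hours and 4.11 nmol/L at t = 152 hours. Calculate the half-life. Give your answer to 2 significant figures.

40 hours

Over Δt = 152 − 45.6 = 106.4 hours, the level fell by a factor of 26.2/4.11 ≈ 6.3747.
n = log₂(6.3747) ≈ 2.6724 half-lives, so t½ = 106.4/2.6724 ≈ 39.815 hours.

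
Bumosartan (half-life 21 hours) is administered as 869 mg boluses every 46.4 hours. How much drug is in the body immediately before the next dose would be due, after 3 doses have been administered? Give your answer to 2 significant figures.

240 mg

The 3 doses were given 139.2, 92.8, 46.4 hours ago.
Total = 869·(1/2)^(139.2/21) + 869·(1/2)^(92.8/21) + 869·(1/2)^(46.4/21)
      = 8.7826 + 40.621 + 187.88 ≈ 237.29 mg.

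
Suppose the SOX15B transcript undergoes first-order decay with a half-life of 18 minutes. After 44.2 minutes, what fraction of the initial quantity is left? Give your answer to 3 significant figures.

0.182

n = 44.2/18 ≈ 2.4556 half-lives.
Fraction remaining = (1/2)^2.4556 ≈ 0.18231.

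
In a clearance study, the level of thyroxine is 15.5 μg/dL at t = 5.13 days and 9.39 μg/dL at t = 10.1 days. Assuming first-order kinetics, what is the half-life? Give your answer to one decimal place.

6.9 days

Over Δt = 10.1 − 5.13 = 4.97 days, the level fell by a factor of 15.5/9.39 ≈ 1.6507.
n = log₂(1.6507) ≈ 0.72307 half-lives, so t½ = 4.97/0.72307 ≈ 6.8735 days.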